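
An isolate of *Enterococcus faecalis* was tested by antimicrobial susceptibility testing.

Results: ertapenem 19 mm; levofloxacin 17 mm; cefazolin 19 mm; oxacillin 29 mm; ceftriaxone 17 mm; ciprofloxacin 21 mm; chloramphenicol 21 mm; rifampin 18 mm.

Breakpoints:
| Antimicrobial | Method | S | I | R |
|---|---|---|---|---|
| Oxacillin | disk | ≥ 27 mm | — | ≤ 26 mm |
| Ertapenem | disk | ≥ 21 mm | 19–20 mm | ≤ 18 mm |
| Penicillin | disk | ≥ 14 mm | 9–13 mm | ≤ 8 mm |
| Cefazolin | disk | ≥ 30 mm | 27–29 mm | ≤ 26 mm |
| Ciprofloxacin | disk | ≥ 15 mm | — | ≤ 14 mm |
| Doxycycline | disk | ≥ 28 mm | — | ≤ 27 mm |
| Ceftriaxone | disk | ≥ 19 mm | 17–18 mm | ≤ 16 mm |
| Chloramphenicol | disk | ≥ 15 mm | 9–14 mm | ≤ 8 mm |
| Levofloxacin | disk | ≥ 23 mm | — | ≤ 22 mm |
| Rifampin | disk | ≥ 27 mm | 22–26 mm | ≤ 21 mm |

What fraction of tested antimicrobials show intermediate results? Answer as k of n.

Ertapenem (19 mm) in 19–20 mm ⇒ Intermediate
Levofloxacin 17 mm: ≤ 22 mm → resistant
Cefazolin 19 mm: ≤ 26 mm — resistant
Oxacillin 29 mm: ≥ 27 mm ⇒ susceptible
Ceftriaxone (17 mm) in 17–18 mm — Intermediate
Ciprofloxacin 21 mm: ≥ 15 mm — Susceptible
Chloramphenicol 21 mm: ≥ 15 mm ⇒ S
Rifampin: 18 mm is ≤ 21 mm → resistant
Intermediate: 2/8

2 of 8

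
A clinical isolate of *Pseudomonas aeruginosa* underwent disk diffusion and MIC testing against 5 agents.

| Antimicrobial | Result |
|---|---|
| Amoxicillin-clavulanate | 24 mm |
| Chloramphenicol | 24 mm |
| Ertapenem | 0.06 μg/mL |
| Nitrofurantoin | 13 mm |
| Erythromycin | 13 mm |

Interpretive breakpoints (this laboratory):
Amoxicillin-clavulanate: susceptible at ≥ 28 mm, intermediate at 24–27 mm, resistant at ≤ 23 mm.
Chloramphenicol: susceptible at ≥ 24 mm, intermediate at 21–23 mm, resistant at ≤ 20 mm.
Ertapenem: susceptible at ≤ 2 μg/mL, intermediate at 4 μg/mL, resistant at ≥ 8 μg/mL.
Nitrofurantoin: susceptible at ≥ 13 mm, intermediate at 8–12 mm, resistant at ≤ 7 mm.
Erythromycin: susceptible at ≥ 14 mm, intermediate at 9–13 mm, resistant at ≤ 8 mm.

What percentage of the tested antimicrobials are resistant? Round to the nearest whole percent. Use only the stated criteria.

0%

Amoxicillin-clavulanate: 24 mm is in 24–27 mm — intermediate
Chloramphenicol: 24 mm is ≥ 24 mm → Susceptible
Ertapenem: 0.06 μg/mL is ≤ 2 μg/mL — Susceptible
Nitrofurantoin (13 mm) ≥ 13 mm → susceptible
Erythromycin (13 mm) in 9–13 mm ⇒ I
Resistant: 0/5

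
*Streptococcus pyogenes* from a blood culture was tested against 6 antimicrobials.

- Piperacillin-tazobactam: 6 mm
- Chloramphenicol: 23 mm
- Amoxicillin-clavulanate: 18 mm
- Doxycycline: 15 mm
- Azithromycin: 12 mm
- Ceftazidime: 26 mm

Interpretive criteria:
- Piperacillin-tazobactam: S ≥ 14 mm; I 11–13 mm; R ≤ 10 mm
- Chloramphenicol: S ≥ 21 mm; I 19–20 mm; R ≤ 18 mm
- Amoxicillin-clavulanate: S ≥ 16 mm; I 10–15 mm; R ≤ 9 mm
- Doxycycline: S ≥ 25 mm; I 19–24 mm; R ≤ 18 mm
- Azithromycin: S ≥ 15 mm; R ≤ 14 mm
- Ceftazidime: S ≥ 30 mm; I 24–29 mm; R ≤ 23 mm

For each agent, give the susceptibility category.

Piperacillin-tazobactam 6 mm: ≤ 10 mm → Resistant
Chloramphenicol: 23 mm is ≥ 21 mm — susceptible
Amoxicillin-clavulanate 18 mm: ≥ 16 mm → susceptible
Doxycycline: 15 mm is ≤ 18 mm ⇒ Resistant
Azithromycin: 12 mm is ≤ 14 mm → Resistant
Ceftazidime (26 mm) in 24–29 mm ⇒ intermediate

R, S, S, R, R, I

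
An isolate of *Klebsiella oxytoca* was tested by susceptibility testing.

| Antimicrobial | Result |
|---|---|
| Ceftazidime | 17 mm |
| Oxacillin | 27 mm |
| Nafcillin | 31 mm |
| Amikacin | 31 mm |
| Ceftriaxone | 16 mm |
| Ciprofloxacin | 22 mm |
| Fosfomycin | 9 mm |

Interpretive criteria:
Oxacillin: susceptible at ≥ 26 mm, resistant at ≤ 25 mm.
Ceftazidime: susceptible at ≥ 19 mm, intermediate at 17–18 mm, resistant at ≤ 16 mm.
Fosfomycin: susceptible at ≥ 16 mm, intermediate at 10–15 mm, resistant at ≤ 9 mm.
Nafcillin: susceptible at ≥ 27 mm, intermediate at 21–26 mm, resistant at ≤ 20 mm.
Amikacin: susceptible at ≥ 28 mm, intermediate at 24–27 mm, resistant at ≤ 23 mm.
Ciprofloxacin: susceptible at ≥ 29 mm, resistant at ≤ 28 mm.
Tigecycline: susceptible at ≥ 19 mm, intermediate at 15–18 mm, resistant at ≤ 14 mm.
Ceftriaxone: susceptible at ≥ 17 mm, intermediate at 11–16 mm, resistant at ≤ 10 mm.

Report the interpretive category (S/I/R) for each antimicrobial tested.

I, S, S, S, I, R, R

Ceftazidime: 17 mm is in 17–18 mm → Intermediate
Oxacillin 27 mm: ≥ 26 mm → Susceptible
Nafcillin 31 mm: ≥ 27 mm → susceptible
Amikacin 31 mm: ≥ 28 mm ⇒ Susceptible
Ceftriaxone (16 mm) in 11–16 mm — intermediate
Ciprofloxacin (22 mm) ≤ 28 mm ⇒ R
Fosfomycin: 9 mm is ≤ 9 mm ⇒ Resistant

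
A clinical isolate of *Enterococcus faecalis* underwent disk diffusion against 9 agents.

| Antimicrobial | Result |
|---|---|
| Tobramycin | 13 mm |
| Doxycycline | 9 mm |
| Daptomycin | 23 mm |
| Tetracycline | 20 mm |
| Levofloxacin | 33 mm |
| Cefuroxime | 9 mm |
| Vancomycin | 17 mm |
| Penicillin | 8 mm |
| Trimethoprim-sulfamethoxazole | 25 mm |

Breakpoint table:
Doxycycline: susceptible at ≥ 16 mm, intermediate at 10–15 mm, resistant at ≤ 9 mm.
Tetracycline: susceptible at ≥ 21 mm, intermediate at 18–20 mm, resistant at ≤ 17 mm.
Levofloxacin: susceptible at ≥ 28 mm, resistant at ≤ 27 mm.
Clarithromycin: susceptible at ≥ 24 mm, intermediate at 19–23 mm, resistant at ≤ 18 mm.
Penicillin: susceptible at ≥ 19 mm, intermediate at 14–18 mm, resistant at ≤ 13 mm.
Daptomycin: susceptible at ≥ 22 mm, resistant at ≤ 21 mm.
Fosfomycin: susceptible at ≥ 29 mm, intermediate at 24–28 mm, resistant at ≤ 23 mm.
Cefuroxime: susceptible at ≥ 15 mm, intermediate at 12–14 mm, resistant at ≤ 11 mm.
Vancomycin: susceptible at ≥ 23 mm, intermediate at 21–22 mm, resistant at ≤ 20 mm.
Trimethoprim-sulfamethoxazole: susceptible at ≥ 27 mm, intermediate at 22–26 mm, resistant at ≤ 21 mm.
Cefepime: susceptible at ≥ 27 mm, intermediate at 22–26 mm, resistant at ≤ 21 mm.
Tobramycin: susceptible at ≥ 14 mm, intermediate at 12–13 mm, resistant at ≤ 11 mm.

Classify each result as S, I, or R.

Tobramycin (13 mm) in 12–13 mm → intermediate
Doxycycline 9 mm: ≤ 9 mm — Resistant
Daptomycin (23 mm) ≥ 22 mm ⇒ S
Tetracycline 20 mm: in 18–20 mm — intermediate
Levofloxacin: 33 mm is ≥ 28 mm → S
Cefuroxime 9 mm: ≤ 11 mm ⇒ Resistant
Vancomycin: 17 mm is ≤ 20 mm — resistant
Penicillin: 8 mm is ≤ 13 mm — R
Trimethoprim-sulfamethoxazole: 25 mm is in 22–26 mm → Intermediate

I, R, S, I, S, R, R, R, I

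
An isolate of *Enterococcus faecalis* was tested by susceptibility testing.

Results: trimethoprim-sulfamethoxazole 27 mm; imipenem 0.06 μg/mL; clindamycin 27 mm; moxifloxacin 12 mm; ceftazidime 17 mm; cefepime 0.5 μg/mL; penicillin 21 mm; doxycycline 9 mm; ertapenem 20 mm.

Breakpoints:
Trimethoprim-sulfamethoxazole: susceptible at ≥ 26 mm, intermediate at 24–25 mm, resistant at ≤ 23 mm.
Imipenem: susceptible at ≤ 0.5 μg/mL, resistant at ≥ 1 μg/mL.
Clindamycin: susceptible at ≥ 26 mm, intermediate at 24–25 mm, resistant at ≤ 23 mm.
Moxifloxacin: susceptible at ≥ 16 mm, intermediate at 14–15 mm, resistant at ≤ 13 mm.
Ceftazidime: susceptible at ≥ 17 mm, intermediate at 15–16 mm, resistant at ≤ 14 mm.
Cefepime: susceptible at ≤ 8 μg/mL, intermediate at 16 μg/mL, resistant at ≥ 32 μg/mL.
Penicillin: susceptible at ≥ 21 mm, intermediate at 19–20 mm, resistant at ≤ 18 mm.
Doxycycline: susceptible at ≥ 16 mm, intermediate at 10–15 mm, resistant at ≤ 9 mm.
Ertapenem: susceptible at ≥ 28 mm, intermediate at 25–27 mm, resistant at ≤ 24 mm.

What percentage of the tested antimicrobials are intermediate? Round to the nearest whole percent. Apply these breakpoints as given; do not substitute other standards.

0%

Trimethoprim-sulfamethoxazole: 27 mm is ≥ 26 mm → S
Imipenem: 0.06 μg/mL is ≤ 0.5 μg/mL — Susceptible
Clindamycin 27 mm: ≥ 26 mm → S
Moxifloxacin: 12 mm is ≤ 13 mm → R
Ceftazidime: 17 mm is ≥ 17 mm ⇒ S
Cefepime (0.5 μg/mL) ≤ 8 μg/mL ⇒ S
Penicillin (21 mm) ≥ 21 mm → S
Doxycycline (9 mm) ≤ 9 mm → R
Ertapenem (20 mm) ≤ 24 mm → resistant
Intermediate: 0/9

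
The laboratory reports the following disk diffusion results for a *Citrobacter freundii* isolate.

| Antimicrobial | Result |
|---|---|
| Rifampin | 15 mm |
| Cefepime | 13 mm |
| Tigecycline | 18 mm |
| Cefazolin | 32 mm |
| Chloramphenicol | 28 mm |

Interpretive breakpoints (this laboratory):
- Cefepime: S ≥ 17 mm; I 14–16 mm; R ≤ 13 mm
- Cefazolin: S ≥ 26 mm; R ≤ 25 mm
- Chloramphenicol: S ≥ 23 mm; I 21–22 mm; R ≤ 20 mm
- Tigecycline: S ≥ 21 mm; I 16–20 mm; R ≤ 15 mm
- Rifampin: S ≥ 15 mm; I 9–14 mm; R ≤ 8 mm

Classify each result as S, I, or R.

Rifampin: 15 mm is ≥ 15 mm — S
Cefepime 13 mm: ≤ 13 mm — resistant
Tigecycline (18 mm) in 16–20 mm ⇒ Intermediate
Cefazolin: 32 mm is ≥ 26 mm — Susceptible
Chloramphenicol 28 mm: ≥ 23 mm — susceptible

S, R, I, S, S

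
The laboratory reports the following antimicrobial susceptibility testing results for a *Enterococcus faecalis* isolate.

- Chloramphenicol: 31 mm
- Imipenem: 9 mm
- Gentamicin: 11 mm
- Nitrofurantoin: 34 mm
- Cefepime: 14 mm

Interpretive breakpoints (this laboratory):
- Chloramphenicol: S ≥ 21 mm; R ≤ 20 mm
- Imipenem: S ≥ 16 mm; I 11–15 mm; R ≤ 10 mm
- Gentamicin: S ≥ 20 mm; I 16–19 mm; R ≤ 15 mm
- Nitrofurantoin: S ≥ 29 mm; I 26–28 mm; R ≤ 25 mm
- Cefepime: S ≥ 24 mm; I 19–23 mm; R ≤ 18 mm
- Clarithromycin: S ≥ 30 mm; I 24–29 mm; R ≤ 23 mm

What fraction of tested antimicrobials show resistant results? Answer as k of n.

3 of 5

Chloramphenicol 31 mm: ≥ 21 mm — Susceptible
Imipenem: 9 mm is ≤ 10 mm — Resistant
Gentamicin: 11 mm is ≤ 15 mm → Resistant
Nitrofurantoin 34 mm: ≥ 29 mm — susceptible
Cefepime 14 mm: ≤ 18 mm ⇒ R
Resistant: 3/5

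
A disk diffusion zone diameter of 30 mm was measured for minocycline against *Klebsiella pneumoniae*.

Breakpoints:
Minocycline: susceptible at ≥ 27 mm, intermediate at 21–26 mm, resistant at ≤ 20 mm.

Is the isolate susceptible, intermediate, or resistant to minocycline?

Minocycline 30 mm: ≥ 27 mm — susceptible

S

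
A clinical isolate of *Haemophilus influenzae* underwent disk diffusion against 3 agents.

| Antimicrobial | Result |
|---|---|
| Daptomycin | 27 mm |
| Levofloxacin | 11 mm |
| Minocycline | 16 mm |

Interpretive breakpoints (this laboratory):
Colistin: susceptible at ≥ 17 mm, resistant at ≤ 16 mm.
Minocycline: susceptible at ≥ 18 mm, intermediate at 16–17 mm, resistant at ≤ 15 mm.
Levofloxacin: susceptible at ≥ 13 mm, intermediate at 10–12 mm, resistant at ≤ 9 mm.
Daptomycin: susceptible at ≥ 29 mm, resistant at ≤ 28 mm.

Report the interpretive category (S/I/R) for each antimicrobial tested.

R, I, I

Daptomycin: 27 mm is ≤ 28 mm → resistant
Levofloxacin: 11 mm is in 10–12 mm ⇒ intermediate
Minocycline: 16 mm is in 16–17 mm → Intermediate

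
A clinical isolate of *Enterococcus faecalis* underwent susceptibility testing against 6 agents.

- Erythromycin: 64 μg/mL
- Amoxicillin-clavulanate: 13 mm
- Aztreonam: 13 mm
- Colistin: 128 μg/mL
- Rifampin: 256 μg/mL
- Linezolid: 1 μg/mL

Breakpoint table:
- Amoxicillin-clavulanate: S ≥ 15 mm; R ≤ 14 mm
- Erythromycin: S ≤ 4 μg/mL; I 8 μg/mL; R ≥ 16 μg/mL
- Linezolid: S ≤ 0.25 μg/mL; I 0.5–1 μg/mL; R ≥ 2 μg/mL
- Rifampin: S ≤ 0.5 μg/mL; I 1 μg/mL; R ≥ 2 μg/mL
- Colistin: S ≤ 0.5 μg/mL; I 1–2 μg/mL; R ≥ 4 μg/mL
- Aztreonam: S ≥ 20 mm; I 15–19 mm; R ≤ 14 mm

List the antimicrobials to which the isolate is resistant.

erythromycin, amoxicillin-clavulanate, aztreonam, colistin, rifampin

Erythromycin (64 μg/mL) ≥ 16 μg/mL → R
Amoxicillin-clavulanate (13 mm) ≤ 14 mm → resistant
Aztreonam (13 mm) ≤ 14 mm → Resistant
Colistin (128 μg/mL) ≥ 4 μg/mL — Resistant
Rifampin 256 μg/mL: ≥ 2 μg/mL → Resistant
Linezolid 1 μg/mL: in 0.5–1 μg/mL — intermediate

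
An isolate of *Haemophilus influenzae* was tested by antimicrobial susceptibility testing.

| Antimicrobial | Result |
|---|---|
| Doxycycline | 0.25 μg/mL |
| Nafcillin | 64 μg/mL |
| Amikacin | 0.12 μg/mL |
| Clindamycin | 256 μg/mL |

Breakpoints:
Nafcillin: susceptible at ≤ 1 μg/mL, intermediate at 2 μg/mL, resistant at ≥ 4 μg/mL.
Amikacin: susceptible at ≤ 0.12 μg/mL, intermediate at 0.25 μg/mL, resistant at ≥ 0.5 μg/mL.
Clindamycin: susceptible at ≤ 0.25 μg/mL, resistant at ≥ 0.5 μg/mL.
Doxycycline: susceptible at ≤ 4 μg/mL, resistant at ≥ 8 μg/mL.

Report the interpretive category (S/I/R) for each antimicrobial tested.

Doxycycline 0.25 μg/mL: ≤ 4 μg/mL → Susceptible
Nafcillin 64 μg/mL: ≥ 4 μg/mL ⇒ R
Amikacin (0.12 μg/mL) ≤ 0.12 μg/mL → susceptible
Clindamycin (256 μg/mL) ≥ 0.5 μg/mL → Resistant

S, R, S, R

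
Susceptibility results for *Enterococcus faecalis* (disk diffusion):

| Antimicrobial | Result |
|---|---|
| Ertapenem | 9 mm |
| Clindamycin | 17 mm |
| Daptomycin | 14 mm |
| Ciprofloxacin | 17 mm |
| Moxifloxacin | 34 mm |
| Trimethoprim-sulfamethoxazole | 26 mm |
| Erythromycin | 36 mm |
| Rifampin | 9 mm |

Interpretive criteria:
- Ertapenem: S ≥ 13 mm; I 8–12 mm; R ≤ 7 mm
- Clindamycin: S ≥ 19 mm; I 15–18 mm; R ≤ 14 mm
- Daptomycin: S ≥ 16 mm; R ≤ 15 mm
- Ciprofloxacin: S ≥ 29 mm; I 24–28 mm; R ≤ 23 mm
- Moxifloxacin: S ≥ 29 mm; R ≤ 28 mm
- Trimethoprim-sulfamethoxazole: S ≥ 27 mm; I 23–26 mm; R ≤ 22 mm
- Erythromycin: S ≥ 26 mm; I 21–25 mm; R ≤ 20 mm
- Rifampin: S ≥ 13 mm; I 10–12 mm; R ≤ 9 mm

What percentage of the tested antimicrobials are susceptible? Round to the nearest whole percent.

25%

Ertapenem 9 mm: in 8–12 mm → intermediate
Clindamycin (17 mm) in 15–18 mm ⇒ Intermediate
Daptomycin 14 mm: ≤ 15 mm — R
Ciprofloxacin 17 mm: ≤ 23 mm — R
Moxifloxacin (34 mm) ≥ 29 mm → susceptible
Trimethoprim-sulfamethoxazole (26 mm) in 23–26 mm → Intermediate
Erythromycin 36 mm: ≥ 26 mm — Susceptible
Rifampin (9 mm) ≤ 9 mm — resistant
Susceptible: 2/8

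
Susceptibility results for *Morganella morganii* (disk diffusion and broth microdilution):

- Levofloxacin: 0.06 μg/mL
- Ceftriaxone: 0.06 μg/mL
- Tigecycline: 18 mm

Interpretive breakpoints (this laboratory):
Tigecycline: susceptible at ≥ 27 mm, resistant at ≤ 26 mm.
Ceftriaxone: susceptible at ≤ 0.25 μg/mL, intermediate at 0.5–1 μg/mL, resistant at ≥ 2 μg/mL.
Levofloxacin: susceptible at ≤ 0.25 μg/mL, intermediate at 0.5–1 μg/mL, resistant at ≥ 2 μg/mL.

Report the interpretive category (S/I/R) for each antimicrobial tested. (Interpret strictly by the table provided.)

Levofloxacin 0.06 μg/mL: ≤ 0.25 μg/mL — S
Ceftriaxone (0.06 μg/mL) ≤ 0.25 μg/mL → S
Tigecycline (18 mm) ≤ 26 mm — Resistant

S, S, R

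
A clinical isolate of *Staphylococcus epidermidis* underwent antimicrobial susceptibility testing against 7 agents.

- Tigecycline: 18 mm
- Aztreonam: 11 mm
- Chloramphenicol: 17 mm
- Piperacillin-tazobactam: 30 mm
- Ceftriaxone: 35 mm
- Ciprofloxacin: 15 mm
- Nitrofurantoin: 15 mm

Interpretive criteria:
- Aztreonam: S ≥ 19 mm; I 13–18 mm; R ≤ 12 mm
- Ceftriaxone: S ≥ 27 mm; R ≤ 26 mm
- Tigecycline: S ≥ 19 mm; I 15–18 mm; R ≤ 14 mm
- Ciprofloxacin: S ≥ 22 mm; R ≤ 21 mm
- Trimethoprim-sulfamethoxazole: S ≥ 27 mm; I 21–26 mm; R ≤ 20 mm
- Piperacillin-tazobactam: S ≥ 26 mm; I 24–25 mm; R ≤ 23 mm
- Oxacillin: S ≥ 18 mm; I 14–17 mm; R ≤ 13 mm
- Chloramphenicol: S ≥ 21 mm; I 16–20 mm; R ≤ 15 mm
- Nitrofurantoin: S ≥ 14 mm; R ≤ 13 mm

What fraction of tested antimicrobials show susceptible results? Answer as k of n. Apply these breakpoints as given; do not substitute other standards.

3 of 7

Tigecycline: 18 mm is in 15–18 mm — Intermediate
Aztreonam 11 mm: ≤ 12 mm — R
Chloramphenicol: 17 mm is in 16–20 mm → I
Piperacillin-tazobactam: 30 mm is ≥ 26 mm → Susceptible
Ceftriaxone: 35 mm is ≥ 27 mm → S
Ciprofloxacin: 15 mm is ≤ 21 mm — R
Nitrofurantoin 15 mm: ≥ 14 mm — susceptible
Susceptible: 3/7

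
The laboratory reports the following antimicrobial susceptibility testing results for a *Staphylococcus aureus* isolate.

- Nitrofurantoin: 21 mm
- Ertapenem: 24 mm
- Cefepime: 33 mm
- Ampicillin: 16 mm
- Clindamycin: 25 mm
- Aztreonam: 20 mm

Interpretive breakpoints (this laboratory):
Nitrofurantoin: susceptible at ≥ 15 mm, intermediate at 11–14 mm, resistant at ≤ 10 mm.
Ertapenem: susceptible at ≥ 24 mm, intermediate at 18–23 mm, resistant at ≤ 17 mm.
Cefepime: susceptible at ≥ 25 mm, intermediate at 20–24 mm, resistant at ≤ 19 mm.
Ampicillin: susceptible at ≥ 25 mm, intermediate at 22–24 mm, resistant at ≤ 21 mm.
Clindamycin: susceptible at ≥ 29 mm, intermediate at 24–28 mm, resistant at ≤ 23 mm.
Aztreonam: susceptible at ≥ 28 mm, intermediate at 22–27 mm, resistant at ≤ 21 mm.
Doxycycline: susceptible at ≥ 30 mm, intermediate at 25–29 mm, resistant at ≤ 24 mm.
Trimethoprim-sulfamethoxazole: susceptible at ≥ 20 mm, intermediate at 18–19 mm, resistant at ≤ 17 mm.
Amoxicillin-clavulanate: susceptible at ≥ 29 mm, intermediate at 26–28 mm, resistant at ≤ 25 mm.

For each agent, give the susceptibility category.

Nitrofurantoin: 21 mm is ≥ 15 mm ⇒ susceptible
Ertapenem 24 mm: ≥ 24 mm → Susceptible
Cefepime: 33 mm is ≥ 25 mm → Susceptible
Ampicillin (16 mm) ≤ 21 mm — Resistant
Clindamycin 25 mm: in 24–28 mm → intermediate
Aztreonam (20 mm) ≤ 21 mm ⇒ Resistant

S, S, S, R, I, R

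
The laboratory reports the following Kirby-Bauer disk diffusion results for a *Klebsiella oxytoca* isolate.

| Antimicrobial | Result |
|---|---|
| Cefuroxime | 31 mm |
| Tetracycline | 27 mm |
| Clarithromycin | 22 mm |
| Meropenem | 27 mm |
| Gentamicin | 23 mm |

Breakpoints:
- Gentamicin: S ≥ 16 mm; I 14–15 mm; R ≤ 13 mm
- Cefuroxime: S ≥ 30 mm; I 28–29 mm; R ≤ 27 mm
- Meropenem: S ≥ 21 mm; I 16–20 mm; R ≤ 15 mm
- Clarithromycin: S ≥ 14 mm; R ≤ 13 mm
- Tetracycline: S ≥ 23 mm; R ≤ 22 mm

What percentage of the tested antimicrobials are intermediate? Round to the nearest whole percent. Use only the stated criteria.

0%

Cefuroxime (31 mm) ≥ 30 mm → susceptible
Tetracycline (27 mm) ≥ 23 mm → susceptible
Clarithromycin 22 mm: ≥ 14 mm — S
Meropenem (27 mm) ≥ 21 mm — S
Gentamicin 23 mm: ≥ 16 mm → S
Intermediate: 0/5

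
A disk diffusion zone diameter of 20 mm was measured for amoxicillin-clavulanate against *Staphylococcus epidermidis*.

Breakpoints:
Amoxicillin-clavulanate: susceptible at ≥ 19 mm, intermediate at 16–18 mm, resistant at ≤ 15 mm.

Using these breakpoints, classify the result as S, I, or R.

Amoxicillin-clavulanate: 20 mm is ≥ 19 mm ⇒ S

S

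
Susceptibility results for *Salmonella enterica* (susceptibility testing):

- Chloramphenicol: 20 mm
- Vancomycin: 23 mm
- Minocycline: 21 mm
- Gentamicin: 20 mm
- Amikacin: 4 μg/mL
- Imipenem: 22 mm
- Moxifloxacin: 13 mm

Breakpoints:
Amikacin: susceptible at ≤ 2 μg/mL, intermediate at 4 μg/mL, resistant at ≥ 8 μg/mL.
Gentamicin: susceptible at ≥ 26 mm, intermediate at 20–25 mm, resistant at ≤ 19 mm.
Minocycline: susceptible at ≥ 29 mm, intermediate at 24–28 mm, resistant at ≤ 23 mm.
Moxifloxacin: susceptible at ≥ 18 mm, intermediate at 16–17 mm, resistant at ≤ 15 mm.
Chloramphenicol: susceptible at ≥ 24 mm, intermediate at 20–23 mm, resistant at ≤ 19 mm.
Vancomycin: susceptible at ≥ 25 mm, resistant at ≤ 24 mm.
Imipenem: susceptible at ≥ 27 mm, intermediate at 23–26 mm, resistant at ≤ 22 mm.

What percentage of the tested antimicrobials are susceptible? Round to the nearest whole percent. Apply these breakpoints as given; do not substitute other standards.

Chloramphenicol: 20 mm is in 20–23 mm → intermediate
Vancomycin 23 mm: ≤ 24 mm — R
Minocycline: 21 mm is ≤ 23 mm ⇒ R
Gentamicin (20 mm) in 20–25 mm → Intermediate
Amikacin 4 μg/mL: = 4 μg/mL — intermediate
Imipenem (22 mm) ≤ 22 mm ⇒ Resistant
Moxifloxacin: 13 mm is ≤ 15 mm ⇒ R
Susceptible: 0/7

0%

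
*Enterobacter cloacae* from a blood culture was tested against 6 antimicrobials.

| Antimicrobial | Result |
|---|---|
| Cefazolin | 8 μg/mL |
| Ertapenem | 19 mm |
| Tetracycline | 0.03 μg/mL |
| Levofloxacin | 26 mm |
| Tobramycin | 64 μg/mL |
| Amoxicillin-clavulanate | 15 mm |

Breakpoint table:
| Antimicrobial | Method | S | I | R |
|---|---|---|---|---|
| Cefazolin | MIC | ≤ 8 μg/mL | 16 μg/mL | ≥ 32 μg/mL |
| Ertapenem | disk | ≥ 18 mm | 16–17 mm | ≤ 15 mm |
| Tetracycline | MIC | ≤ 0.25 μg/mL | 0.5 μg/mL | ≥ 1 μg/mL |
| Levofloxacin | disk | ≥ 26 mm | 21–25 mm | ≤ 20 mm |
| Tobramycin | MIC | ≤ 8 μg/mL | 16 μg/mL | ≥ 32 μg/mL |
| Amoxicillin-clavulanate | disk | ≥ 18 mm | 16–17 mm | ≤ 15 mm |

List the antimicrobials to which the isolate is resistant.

Cefazolin (8 μg/mL) ≤ 8 μg/mL — S
Ertapenem: 19 mm is ≥ 18 mm ⇒ S
Tetracycline (0.03 μg/mL) ≤ 0.25 μg/mL ⇒ S
Levofloxacin (26 mm) ≥ 26 mm → Susceptible
Tobramycin (64 μg/mL) ≥ 32 μg/mL → Resistant
Amoxicillin-clavulanate 15 mm: ≤ 15 mm ⇒ resistant

tobramycin, amoxicillin-clavulanate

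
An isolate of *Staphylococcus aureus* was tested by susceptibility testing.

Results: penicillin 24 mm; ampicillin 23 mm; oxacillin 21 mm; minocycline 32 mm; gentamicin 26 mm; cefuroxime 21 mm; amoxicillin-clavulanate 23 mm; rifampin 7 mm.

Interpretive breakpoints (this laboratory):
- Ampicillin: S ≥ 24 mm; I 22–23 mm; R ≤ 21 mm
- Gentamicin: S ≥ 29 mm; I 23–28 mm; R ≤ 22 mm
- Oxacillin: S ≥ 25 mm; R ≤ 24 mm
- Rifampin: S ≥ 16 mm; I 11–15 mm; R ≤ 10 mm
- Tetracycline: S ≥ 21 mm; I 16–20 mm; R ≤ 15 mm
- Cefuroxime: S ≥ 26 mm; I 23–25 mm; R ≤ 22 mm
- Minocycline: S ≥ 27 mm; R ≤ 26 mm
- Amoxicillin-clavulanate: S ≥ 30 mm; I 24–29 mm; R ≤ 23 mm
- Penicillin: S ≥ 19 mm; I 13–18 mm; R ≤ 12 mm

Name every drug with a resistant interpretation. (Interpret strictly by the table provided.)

oxacillin, cefuroxime, amoxicillin-clavulanate, rifampin

Penicillin: 24 mm is ≥ 19 mm → Susceptible
Ampicillin 23 mm: in 22–23 mm — I
Oxacillin 21 mm: ≤ 24 mm ⇒ Resistant
Minocycline (32 mm) ≥ 27 mm → Susceptible
Gentamicin: 26 mm is in 23–28 mm ⇒ I
Cefuroxime 21 mm: ≤ 22 mm — R
Amoxicillin-clavulanate 23 mm: ≤ 23 mm ⇒ Resistant
Rifampin: 7 mm is ≤ 10 mm ⇒ R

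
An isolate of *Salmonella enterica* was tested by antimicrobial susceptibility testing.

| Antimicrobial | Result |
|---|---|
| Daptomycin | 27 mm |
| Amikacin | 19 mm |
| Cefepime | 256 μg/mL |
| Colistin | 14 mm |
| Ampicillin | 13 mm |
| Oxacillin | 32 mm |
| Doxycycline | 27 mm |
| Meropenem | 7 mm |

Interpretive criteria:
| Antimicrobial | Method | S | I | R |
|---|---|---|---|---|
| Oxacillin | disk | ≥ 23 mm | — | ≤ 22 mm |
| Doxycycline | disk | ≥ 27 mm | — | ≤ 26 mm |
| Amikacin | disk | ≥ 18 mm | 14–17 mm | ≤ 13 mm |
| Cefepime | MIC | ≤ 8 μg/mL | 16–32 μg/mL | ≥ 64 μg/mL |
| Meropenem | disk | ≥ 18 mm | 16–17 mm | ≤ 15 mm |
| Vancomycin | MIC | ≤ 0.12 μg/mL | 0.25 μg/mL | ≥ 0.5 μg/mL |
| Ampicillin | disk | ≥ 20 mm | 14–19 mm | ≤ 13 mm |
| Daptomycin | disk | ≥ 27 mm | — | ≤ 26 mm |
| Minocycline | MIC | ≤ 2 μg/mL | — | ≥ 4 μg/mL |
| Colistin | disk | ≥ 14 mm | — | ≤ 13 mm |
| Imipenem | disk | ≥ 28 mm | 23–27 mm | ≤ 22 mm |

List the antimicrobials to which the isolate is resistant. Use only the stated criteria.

cefepime, ampicillin, meropenem

Daptomycin: 27 mm is ≥ 27 mm — Susceptible
Amikacin (19 mm) ≥ 18 mm — susceptible
Cefepime: 256 μg/mL is ≥ 64 μg/mL → resistant
Colistin 14 mm: ≥ 14 mm ⇒ S
Ampicillin 13 mm: ≤ 13 mm — R
Oxacillin 32 mm: ≥ 23 mm — S
Doxycycline 27 mm: ≥ 27 mm ⇒ susceptible
Meropenem (7 mm) ≤ 15 mm ⇒ resistant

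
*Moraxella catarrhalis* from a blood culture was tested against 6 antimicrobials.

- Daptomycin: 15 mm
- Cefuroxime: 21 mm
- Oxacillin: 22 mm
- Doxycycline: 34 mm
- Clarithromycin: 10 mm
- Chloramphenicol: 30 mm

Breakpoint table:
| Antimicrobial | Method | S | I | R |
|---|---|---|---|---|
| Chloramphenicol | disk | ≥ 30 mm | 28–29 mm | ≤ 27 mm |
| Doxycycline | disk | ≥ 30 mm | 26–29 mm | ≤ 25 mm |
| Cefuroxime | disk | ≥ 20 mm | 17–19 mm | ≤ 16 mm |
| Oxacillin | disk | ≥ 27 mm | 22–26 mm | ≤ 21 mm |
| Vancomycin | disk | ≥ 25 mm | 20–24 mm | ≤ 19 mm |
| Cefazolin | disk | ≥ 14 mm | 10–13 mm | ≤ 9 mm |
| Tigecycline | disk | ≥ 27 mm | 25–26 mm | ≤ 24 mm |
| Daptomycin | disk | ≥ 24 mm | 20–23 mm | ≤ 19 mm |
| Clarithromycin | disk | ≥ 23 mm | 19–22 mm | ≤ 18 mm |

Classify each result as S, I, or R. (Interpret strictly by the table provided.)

Daptomycin (15 mm) ≤ 19 mm → Resistant
Cefuroxime 21 mm: ≥ 20 mm ⇒ Susceptible
Oxacillin (22 mm) in 22–26 mm — intermediate
Doxycycline (34 mm) ≥ 30 mm ⇒ Susceptible
Clarithromycin (10 mm) ≤ 18 mm ⇒ resistant
Chloramphenicol 30 mm: ≥ 30 mm → Susceptible

R, S, I, S, R, S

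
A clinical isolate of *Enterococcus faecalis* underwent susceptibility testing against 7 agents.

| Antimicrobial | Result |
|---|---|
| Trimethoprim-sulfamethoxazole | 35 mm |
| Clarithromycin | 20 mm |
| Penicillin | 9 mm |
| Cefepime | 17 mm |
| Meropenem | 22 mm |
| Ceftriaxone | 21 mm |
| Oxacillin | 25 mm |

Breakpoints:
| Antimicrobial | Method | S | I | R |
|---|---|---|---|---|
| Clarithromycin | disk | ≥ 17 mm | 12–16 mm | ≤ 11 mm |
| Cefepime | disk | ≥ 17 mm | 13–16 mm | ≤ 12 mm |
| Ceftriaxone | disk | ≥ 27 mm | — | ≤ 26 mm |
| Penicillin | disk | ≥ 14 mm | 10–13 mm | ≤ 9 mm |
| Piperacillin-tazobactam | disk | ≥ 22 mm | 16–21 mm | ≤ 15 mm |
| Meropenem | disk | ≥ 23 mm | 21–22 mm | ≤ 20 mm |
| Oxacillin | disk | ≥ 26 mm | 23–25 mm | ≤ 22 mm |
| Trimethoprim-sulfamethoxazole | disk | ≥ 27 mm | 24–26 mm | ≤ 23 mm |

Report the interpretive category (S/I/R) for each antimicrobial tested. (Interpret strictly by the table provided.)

S, S, R, S, I, R, I

Trimethoprim-sulfamethoxazole (35 mm) ≥ 27 mm — S
Clarithromycin 20 mm: ≥ 17 mm ⇒ S
Penicillin: 9 mm is ≤ 9 mm ⇒ R
Cefepime (17 mm) ≥ 17 mm — S
Meropenem 22 mm: in 21–22 mm — intermediate
Ceftriaxone: 21 mm is ≤ 26 mm → R
Oxacillin (25 mm) in 23–25 mm — Intermediate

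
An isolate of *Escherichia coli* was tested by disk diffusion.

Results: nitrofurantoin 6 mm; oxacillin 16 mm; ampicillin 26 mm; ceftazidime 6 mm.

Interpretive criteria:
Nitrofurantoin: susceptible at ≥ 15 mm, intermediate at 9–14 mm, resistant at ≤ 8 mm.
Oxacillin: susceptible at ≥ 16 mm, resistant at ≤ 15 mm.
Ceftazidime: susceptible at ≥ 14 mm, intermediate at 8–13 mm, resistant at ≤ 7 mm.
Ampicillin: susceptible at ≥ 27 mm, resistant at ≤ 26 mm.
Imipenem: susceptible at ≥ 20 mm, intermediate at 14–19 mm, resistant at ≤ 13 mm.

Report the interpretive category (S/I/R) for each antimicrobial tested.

Nitrofurantoin (6 mm) ≤ 8 mm → R
Oxacillin: 16 mm is ≥ 16 mm → susceptible
Ampicillin (26 mm) ≤ 26 mm ⇒ Resistant
Ceftazidime 6 mm: ≤ 7 mm → resistant

R, S, R, R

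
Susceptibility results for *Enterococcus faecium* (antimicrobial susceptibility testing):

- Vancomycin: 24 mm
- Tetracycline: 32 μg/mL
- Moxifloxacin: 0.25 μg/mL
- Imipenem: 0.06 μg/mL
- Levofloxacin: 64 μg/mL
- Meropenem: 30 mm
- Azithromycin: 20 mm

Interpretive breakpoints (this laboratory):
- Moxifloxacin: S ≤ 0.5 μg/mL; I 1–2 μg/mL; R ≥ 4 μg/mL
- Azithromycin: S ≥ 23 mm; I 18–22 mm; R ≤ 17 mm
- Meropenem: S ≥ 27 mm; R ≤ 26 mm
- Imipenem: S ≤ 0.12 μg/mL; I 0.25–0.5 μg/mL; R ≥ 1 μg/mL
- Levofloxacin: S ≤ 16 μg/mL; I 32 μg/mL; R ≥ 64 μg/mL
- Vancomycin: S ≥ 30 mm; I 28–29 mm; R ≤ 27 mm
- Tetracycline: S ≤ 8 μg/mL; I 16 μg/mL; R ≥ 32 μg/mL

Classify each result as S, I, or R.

Vancomycin: 24 mm is ≤ 27 mm → resistant
Tetracycline 32 μg/mL: ≥ 32 μg/mL → R
Moxifloxacin 0.25 μg/mL: ≤ 0.5 μg/mL → S
Imipenem (0.06 μg/mL) ≤ 0.12 μg/mL ⇒ S
Levofloxacin 64 μg/mL: ≥ 64 μg/mL → Resistant
Meropenem: 30 mm is ≥ 27 mm — S
Azithromycin 20 mm: in 18–22 mm ⇒ Intermediate

R, R, S, S, R, S, I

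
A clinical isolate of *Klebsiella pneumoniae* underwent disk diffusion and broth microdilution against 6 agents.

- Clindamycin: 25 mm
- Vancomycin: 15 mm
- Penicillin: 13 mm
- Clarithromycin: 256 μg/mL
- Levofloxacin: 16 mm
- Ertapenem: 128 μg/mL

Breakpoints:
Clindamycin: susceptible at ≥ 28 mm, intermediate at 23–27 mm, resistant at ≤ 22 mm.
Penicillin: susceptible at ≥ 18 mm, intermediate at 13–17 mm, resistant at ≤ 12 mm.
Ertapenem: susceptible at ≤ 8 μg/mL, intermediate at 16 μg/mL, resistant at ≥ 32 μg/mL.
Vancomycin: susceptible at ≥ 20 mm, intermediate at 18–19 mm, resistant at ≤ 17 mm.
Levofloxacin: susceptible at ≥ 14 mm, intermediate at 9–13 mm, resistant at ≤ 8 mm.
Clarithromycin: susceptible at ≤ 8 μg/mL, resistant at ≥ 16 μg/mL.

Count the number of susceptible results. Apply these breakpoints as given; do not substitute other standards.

1

Clindamycin 25 mm: in 23–27 mm → Intermediate
Vancomycin (15 mm) ≤ 17 mm → Resistant
Penicillin: 13 mm is in 13–17 mm ⇒ I
Clarithromycin: 256 μg/mL is ≥ 16 μg/mL → resistant
Levofloxacin 16 mm: ≥ 14 mm — Susceptible
Ertapenem: 128 μg/mL is ≥ 32 μg/mL — Resistant
Susceptible: 1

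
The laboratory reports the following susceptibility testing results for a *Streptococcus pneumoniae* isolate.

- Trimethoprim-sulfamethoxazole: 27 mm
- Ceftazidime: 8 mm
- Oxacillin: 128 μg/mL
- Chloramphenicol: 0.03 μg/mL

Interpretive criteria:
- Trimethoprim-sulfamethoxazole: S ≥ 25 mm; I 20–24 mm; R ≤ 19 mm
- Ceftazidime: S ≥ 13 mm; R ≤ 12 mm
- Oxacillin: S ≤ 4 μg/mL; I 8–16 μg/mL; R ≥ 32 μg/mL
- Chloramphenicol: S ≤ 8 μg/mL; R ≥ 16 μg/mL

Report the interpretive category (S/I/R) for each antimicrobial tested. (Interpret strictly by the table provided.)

S, R, R, S

Trimethoprim-sulfamethoxazole (27 mm) ≥ 25 mm — Susceptible
Ceftazidime (8 mm) ≤ 12 mm → R
Oxacillin: 128 μg/mL is ≥ 32 μg/mL ⇒ R
Chloramphenicol 0.03 μg/mL: ≤ 8 μg/mL → susceptible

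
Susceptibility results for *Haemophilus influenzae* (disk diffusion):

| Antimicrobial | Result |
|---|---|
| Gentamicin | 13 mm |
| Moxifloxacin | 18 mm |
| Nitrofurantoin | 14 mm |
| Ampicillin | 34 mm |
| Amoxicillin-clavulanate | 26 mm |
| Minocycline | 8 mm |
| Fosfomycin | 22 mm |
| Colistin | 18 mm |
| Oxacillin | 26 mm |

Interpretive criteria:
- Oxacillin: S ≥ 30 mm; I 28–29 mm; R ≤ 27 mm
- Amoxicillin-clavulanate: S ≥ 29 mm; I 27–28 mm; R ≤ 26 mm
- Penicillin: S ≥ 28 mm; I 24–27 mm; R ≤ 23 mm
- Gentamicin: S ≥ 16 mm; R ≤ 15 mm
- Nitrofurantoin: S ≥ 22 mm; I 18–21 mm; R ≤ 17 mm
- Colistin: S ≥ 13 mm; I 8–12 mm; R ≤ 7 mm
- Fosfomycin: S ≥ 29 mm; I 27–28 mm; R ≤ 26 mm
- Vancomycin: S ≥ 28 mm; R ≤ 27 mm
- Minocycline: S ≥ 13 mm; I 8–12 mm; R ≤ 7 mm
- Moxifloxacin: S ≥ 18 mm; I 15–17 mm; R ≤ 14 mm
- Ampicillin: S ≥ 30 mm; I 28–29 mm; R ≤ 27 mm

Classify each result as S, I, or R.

R, S, R, S, R, I, R, S, R

Gentamicin 13 mm: ≤ 15 mm ⇒ R
Moxifloxacin 18 mm: ≥ 18 mm — Susceptible
Nitrofurantoin 14 mm: ≤ 17 mm → R
Ampicillin (34 mm) ≥ 30 mm — susceptible
Amoxicillin-clavulanate 26 mm: ≤ 26 mm → R
Minocycline 8 mm: in 8–12 mm → I
Fosfomycin 22 mm: ≤ 26 mm ⇒ R
Colistin 18 mm: ≥ 13 mm — susceptible
Oxacillin 26 mm: ≤ 27 mm — resistant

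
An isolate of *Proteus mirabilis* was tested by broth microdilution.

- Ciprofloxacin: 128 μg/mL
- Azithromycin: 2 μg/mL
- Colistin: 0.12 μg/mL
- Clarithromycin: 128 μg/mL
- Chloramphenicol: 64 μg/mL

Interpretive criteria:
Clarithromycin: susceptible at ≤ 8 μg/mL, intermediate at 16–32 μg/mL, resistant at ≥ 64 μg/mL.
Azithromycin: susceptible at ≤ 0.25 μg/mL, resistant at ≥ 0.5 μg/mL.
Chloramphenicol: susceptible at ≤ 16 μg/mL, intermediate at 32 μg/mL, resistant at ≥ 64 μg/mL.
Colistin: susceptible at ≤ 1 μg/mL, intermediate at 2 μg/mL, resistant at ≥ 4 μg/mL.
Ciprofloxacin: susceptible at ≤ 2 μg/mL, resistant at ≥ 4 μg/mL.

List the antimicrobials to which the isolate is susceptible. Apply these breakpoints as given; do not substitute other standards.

Ciprofloxacin (128 μg/mL) ≥ 4 μg/mL — resistant
Azithromycin (2 μg/mL) ≥ 0.5 μg/mL ⇒ R
Colistin: 0.12 μg/mL is ≤ 1 μg/mL ⇒ S
Clarithromycin (128 μg/mL) ≥ 64 μg/mL ⇒ Resistant
Chloramphenicol 64 μg/mL: ≥ 64 μg/mL → Resistant

colistin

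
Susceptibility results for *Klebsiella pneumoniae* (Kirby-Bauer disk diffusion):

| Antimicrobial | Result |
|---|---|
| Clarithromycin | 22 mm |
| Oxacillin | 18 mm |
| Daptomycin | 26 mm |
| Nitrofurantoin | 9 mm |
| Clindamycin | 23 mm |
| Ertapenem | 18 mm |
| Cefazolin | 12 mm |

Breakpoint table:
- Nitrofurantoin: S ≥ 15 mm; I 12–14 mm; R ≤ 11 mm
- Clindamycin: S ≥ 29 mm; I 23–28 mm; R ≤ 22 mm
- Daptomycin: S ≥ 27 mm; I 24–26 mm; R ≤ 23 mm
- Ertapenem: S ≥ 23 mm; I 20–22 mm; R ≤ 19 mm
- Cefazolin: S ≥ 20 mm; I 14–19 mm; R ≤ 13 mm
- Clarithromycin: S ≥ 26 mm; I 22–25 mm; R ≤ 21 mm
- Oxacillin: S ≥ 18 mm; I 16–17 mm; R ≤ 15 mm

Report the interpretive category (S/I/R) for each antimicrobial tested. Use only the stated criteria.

I, S, I, R, I, R, R

Clarithromycin: 22 mm is in 22–25 mm — I
Oxacillin (18 mm) ≥ 18 mm — Susceptible
Daptomycin (26 mm) in 24–26 mm — Intermediate
Nitrofurantoin 9 mm: ≤ 11 mm ⇒ resistant
Clindamycin (23 mm) in 23–28 mm ⇒ intermediate
Ertapenem (18 mm) ≤ 19 mm → R
Cefazolin 12 mm: ≤ 13 mm — R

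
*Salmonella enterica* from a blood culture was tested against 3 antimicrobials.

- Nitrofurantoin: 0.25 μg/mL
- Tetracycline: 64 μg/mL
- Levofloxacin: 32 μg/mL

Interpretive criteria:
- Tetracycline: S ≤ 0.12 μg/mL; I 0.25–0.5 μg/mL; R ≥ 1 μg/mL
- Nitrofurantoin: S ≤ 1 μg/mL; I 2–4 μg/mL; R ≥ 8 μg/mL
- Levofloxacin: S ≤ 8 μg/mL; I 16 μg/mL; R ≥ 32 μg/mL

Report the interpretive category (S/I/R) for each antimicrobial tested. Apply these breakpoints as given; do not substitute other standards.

Nitrofurantoin 0.25 μg/mL: ≤ 1 μg/mL ⇒ S
Tetracycline: 64 μg/mL is ≥ 1 μg/mL — R
Levofloxacin (32 μg/mL) ≥ 32 μg/mL → R

S, R, R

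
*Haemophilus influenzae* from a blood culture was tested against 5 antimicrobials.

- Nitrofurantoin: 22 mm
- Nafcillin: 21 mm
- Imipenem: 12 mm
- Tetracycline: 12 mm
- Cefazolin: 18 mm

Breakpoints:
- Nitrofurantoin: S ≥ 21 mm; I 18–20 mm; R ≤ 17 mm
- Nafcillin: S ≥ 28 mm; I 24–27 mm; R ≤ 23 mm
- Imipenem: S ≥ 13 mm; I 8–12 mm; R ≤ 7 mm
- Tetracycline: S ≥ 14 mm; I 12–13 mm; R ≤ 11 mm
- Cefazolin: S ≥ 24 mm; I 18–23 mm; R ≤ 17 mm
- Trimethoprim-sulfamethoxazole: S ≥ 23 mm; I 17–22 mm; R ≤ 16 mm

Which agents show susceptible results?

Nitrofurantoin: 22 mm is ≥ 21 mm → S
Nafcillin 21 mm: ≤ 23 mm — R
Imipenem: 12 mm is in 8–12 mm ⇒ I
Tetracycline: 12 mm is in 12–13 mm — I
Cefazolin: 18 mm is in 18–23 mm — intermediate

nitrofurantoin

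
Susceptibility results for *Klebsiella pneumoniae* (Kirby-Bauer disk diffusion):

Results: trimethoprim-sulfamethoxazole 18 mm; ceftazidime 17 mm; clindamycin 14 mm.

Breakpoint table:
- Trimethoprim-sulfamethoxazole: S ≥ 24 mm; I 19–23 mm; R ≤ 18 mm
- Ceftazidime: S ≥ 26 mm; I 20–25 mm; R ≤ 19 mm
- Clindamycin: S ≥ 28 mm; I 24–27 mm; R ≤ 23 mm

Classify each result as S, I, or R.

Trimethoprim-sulfamethoxazole: 18 mm is ≤ 18 mm → Resistant
Ceftazidime 17 mm: ≤ 19 mm → resistant
Clindamycin 14 mm: ≤ 23 mm — resistant

R, R, R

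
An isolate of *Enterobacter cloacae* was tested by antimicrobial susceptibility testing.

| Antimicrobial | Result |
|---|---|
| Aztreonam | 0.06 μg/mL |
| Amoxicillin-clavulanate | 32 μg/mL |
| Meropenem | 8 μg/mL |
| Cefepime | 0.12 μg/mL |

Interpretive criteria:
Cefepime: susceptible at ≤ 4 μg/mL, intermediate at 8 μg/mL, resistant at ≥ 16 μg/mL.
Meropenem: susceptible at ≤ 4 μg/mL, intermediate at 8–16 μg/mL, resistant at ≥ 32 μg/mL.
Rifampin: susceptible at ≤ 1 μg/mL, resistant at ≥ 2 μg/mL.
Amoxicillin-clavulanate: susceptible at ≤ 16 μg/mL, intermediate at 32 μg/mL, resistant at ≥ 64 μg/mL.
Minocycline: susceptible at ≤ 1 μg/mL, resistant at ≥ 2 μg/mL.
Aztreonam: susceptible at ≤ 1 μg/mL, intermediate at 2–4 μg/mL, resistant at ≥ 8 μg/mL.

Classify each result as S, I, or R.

S, I, I, S

Aztreonam (0.06 μg/mL) ≤ 1 μg/mL ⇒ Susceptible
Amoxicillin-clavulanate: 32 μg/mL is = 32 μg/mL — intermediate
Meropenem (8 μg/mL) in 8–16 μg/mL → Intermediate
Cefepime: 0.12 μg/mL is ≤ 4 μg/mL — Susceptible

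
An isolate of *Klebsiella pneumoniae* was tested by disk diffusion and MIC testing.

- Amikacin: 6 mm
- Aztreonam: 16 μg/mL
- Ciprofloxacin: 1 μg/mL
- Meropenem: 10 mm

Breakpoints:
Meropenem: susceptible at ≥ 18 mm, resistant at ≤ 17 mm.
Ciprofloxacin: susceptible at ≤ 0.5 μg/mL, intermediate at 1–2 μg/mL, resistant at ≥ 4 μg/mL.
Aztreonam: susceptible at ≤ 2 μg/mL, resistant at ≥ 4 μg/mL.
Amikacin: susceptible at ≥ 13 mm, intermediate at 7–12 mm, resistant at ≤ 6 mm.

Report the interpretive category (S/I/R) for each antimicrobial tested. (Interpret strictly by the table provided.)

Amikacin (6 mm) ≤ 6 mm ⇒ R
Aztreonam: 16 μg/mL is ≥ 4 μg/mL ⇒ resistant
Ciprofloxacin (1 μg/mL) in 1–2 μg/mL → Intermediate
Meropenem (10 mm) ≤ 17 mm → Resistant

R, R, I, R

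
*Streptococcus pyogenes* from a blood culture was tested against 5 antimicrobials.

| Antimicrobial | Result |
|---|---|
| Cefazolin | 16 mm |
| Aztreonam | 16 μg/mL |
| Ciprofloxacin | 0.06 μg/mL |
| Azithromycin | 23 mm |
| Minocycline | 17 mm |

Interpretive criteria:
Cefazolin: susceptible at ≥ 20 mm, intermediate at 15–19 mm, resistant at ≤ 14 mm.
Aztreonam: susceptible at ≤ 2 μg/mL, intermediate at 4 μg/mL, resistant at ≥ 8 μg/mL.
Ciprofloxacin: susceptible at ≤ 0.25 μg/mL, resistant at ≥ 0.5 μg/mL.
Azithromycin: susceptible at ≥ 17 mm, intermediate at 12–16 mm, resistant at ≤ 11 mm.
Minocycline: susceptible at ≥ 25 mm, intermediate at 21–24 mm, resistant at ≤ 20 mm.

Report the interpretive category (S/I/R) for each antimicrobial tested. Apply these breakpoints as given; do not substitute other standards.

I, R, S, S, R

Cefazolin: 16 mm is in 15–19 mm — I
Aztreonam: 16 μg/mL is ≥ 8 μg/mL — resistant
Ciprofloxacin (0.06 μg/mL) ≤ 0.25 μg/mL → Susceptible
Azithromycin (23 mm) ≥ 17 mm → Susceptible
Minocycline: 17 mm is ≤ 20 mm ⇒ R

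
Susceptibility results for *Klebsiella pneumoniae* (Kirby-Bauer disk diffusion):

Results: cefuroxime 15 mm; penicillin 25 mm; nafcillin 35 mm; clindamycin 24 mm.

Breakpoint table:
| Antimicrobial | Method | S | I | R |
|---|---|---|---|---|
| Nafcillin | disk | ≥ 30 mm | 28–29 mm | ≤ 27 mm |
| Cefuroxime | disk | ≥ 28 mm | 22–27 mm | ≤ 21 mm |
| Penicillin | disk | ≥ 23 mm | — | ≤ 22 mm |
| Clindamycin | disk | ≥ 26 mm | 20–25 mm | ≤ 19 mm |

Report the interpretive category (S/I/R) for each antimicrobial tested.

Cefuroxime: 15 mm is ≤ 21 mm → resistant
Penicillin 25 mm: ≥ 23 mm → susceptible
Nafcillin 35 mm: ≥ 30 mm → susceptible
Clindamycin 24 mm: in 20–25 mm → intermediate

R, S, S, I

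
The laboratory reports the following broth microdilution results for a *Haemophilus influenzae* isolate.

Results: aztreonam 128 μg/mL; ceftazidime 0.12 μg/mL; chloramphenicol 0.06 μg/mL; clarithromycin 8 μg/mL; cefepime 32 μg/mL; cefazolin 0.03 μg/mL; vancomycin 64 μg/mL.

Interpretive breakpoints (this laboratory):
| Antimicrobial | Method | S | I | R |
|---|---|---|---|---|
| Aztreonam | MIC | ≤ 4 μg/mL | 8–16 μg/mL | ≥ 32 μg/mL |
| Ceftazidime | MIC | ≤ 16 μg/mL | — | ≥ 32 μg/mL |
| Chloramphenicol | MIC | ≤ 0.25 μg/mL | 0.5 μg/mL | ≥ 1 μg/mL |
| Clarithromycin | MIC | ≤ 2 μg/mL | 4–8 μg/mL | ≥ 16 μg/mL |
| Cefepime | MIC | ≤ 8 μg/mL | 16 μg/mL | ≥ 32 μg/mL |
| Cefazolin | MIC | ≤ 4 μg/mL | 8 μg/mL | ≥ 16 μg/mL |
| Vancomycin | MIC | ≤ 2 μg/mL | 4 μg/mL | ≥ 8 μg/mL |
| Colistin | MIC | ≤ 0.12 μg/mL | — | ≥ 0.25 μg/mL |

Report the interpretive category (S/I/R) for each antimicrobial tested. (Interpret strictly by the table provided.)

R, S, S, I, R, S, R

Aztreonam (128 μg/mL) ≥ 32 μg/mL — R
Ceftazidime: 0.12 μg/mL is ≤ 16 μg/mL — susceptible
Chloramphenicol 0.06 μg/mL: ≤ 0.25 μg/mL — Susceptible
Clarithromycin: 8 μg/mL is in 4–8 μg/mL ⇒ Intermediate
Cefepime 32 μg/mL: ≥ 32 μg/mL → resistant
Cefazolin 0.03 μg/mL: ≤ 4 μg/mL — Susceptible
Vancomycin (64 μg/mL) ≥ 8 μg/mL ⇒ Resistant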